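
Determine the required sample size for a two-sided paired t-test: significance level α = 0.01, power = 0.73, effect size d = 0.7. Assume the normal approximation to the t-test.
n = 21 pairs

Sample size formula (paired t-test, normal approximation):
n = ((z_{α/2} + z_β) / d)²

z_{α/2} = 2.576 (for α = 0.01, two-sided)
z_β = 0.613 (for power = 0.73)
d = 0.7

n = ((2.576 + 0.613) / 0.7)²
n = (4.556)²
n ≈ 20.76
Round up to the next whole number: n = 21 pairs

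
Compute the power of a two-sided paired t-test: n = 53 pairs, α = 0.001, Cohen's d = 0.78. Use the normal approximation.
Power ≈ 0.99

Power calculation (paired t-test, normal approximation):
z_β = d · √n - z_{α/2}
z_β = 0.78 · √53 - 3.291
z_β = 0.78 · 7.280 - 3.291
z_β = 2.388

Power = Φ(z_β) = Φ(2.388) ≈ 0.992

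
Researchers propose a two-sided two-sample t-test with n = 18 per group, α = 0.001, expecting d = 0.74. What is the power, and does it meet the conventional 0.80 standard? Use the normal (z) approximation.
Power ≈ 0.14; the study is underpowered (power < 0.80)

Power calculation (two-sample t-test, normal approximation):
z_β = d · √(n/2) - z_{α/2}
z_β = 0.74 · √(18/2) - 3.291
z_β = 0.74 · 3.000 - 3.291
z_β = -1.071

Power = Φ(z_β) = Φ(-1.071) ≈ 0.142

Effect size d = 0.74 is medium by Cohen's convention (0.2/0.5/0.8).

Threshold: power ≥ 0.80 is conventionally adequate.
Power ≈ 0.14 → the study is underpowered (power < 0.80).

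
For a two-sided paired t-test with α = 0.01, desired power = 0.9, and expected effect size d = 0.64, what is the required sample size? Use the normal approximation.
n = 37 pairs

Sample size formula (paired t-test, normal approximation):
n = ((z_{α/2} + z_β) / d)²

z_{α/2} = 2.576 (for α = 0.01, two-sided)
z_β = 1.282 (for power = 0.9)
d = 0.64

n = ((2.576 + 1.282) / 0.64)²
n = (6.028)²
n ≈ 36.34
Round up to the next whole number: n = 37 pairs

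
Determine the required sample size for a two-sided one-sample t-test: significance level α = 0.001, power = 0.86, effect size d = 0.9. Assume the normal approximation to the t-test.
n = 24

Sample size formula (one-sample t-test, normal approximation):
n = ((z_{α/2} + z_β) / d)²

z_{α/2} = 3.291 (for α = 0.001, two-sided)
z_β = 1.080 (for power = 0.86)
d = 0.9

n = ((3.291 + 1.080) / 0.9)²
n = (4.857)²
n ≈ 23.59
Round up to the next whole number: n = 24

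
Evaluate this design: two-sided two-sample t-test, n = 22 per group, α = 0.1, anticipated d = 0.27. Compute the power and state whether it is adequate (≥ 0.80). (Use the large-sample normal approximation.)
Power ≈ 0.23; the study is underpowered (power < 0.80)

Power calculation (two-sample t-test, normal approximation):
z_β = d · √(n/2) - z_{α/2}
z_β = 0.27 · √(22/2) - 1.645
z_β = 0.27 · 3.317 - 1.645
z_β = -0.749

Power = Φ(z_β) = Φ(-0.749) ≈ 0.227

Effect size d = 0.27 is small by Cohen's convention (0.2/0.5/0.8).

Threshold: power ≥ 0.80 is conventionally adequate.
Power ≈ 0.23 → the study is underpowered (power < 0.80).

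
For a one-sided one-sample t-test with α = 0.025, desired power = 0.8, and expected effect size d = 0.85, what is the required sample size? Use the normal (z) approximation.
n = 11

Sample size formula (one-sample t-test, normal approximation):
n = ((z_α + z_β) / d)²

z_α = 1.960 (for α = 0.025, one-sided)
z_β = 0.842 (for power = 0.8)
d = 0.85

n = ((1.960 + 0.842) / 0.85)²
n = (3.296)²
n ≈ 10.86
Round up to the next whole number: n = 11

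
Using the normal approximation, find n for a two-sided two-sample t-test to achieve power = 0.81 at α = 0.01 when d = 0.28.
n = 305 per group

Sample size formula (two-sample t-test, normal approximation):
n = 2 · ((z_{α/2} + z_β) / d)²

z_{α/2} = 2.576 (for α = 0.01, two-sided)
z_β = 0.878 (for power = 0.81)
d = 0.28

n = 2 · ((2.576 + 0.878) / 0.28)²
n = 2 · (12.336)²
n ≈ 304.35
Round up to the next whole number: n = 305 per group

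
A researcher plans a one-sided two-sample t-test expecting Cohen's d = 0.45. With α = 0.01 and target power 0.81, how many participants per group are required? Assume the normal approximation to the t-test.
n = 102 per group

Sample size formula (two-sample t-test, normal approximation):
n = 2 · ((z_α + z_β) / d)²

z_α = 2.326 (for α = 0.01, one-sided)
z_β = 0.878 (for power = 0.81)
d = 0.45

n = 2 · ((2.326 + 0.878) / 0.45)²
n = 2 · (7.120)²
n ≈ 101.39
Round up to the next whole number: n = 102 per group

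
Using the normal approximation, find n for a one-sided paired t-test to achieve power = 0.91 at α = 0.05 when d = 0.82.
n = 14 pairs

Sample size formula (paired t-test, normal approximation):
n = ((z_α + z_β) / d)²

z_α = 1.645 (for α = 0.05, one-sided)
z_β = 1.341 (for power = 0.91)
d = 0.82

n = ((1.645 + 1.341) / 0.82)²
n = (3.641)²
n ≈ 13.26
Round up to the next whole number: n = 14 pairs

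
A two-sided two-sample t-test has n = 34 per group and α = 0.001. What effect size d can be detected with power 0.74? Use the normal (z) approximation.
d ≈ 0.95

Minimum detectable effect (two-sample t-test, normal approximation):
d = (z_{α/2} + z_β) / √(n/2)
d = (3.291 + 0.643) / √(34/2)
d = 3.934 / 4.123
d ≈ 0.95

By Cohen's convention (0.2 small / 0.5 medium / 0.8 large): large effect.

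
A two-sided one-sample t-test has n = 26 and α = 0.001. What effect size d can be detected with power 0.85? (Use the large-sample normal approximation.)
d ≈ 0.85

Minimum detectable effect (one-sample t-test, normal approximation):
d = (z_{α/2} + z_β) / √n
d = (3.291 + 1.036) / √26
d = 4.327 / 5.099
d ≈ 0.85

By Cohen's convention (0.2 small / 0.5 medium / 0.8 large): large effect.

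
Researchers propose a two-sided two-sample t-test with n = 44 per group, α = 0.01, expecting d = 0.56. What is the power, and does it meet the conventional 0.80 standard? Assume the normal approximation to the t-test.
Power ≈ 0.52; the study is underpowered (power < 0.80)

Power calculation (two-sample t-test, normal approximation):
z_β = d · √(n/2) - z_{α/2}
z_β = 0.56 · √(44/2) - 2.576
z_β = 0.56 · 4.690 - 2.576
z_β = 0.051

Power = Φ(z_β) = Φ(0.051) ≈ 0.520

Effect size d = 0.56 is medium by Cohen's convention (0.2/0.5/0.8).

Threshold: power ≥ 0.80 is conventionally adequate.
Power ≈ 0.52 → the study is underpowered (power < 0.80).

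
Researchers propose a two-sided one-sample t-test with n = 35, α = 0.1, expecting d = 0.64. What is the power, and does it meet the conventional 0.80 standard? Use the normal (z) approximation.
Power ≈ 0.98; the study is adequately powered (power ≥ 0.80)

Power calculation (one-sample t-test, normal approximation):
z_β = d · √n - z_{α/2}
z_β = 0.64 · √35 - 1.645
z_β = 0.64 · 5.916 - 1.645
z_β = 2.141

Power = Φ(z_β) = Φ(2.141) ≈ 0.984

Effect size d = 0.64 is medium by Cohen's convention (0.2/0.5/0.8).

Threshold: power ≥ 0.80 is conventionally adequate.
Power ≈ 0.98 → the study is adequately powered (power ≥ 0.80).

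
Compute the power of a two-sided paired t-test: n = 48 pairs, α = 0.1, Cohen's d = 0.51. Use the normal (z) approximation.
Power ≈ 0.97

Power calculation (paired t-test, normal approximation):
z_β = d · √n - z_{α/2}
z_β = 0.51 · √48 - 1.645
z_β = 0.51 · 6.928 - 1.645
z_β = 1.889

Power = Φ(z_β) = Φ(1.889) ≈ 0.971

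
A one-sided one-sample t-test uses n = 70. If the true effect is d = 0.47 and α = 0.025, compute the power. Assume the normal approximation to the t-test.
Power ≈ 0.98

Power calculation (one-sample t-test, normal approximation):
z_β = d · √n - z_α
z_β = 0.47 · √70 - 1.960
z_β = 0.47 · 8.367 - 1.960
z_β = 1.972

Power = Φ(z_β) = Φ(1.972) ≈ 0.976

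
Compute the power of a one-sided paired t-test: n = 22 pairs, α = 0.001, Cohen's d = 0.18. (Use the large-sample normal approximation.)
Power ≈ 0.01

Power calculation (paired t-test, normal approximation):
z_β = d · √n - z_α
z_β = 0.18 · √22 - 3.090
z_β = 0.18 · 4.690 - 3.090
z_β = -2.246

Power = Φ(z_β) = Φ(-2.246) ≈ 0.012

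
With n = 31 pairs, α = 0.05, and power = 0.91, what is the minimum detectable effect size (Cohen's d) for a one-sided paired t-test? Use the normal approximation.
d ≈ 0.54

Minimum detectable effect (paired t-test, normal approximation):
d = (z_α + z_β) / √n
d = (1.645 + 1.341) / √31
d = 2.986 / 5.568
d ≈ 0.54

By Cohen's convention (0.2 small / 0.5 medium / 0.8 large): medium effect.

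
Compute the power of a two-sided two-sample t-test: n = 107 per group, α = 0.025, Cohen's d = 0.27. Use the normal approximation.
Power ≈ 0.39

Power calculation (two-sample t-test, normal approximation):
z_β = d · √(n/2) - z_{α/2}
z_β = 0.27 · √(107/2) - 2.241
z_β = 0.27 · 7.314 - 2.241
z_β = -0.267

Power = Φ(z_β) = Φ(-0.267) ≈ 0.395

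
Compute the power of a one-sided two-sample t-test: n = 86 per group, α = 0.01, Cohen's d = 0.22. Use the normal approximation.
Power ≈ 0.19

Power calculation (two-sample t-test, normal approximation):
z_β = d · √(n/2) - z_α
z_β = 0.22 · √(86/2) - 2.326
z_β = 0.22 · 6.557 - 2.326
z_β = -0.884

Power = Φ(z_β) = Φ(-0.884) ≈ 0.188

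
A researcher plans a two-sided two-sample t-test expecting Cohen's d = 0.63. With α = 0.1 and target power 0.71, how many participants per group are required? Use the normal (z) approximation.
n = 25 per group

Sample size formula (two-sample t-test, normal approximation):
n = 2 · ((z_{α/2} + z_β) / d)²

z_{α/2} = 1.645 (for α = 0.1, two-sided)
z_β = 0.553 (for power = 0.71)
d = 0.63

n = 2 · ((1.645 + 0.553) / 0.63)²
n = 2 · (3.489)²
n ≈ 24.35
Round up to the next whole number: n = 25 per group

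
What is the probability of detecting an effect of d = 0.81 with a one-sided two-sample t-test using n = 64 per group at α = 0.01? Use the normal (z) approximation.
Power ≈ 0.99

Power calculation (two-sample t-test, normal approximation):
z_β = d · √(n/2) - z_α
z_β = 0.81 · √(64/2) - 2.326
z_β = 0.81 · 5.657 - 2.326
z_β = 2.256

Power = Φ(z_β) = Φ(2.256) ≈ 0.988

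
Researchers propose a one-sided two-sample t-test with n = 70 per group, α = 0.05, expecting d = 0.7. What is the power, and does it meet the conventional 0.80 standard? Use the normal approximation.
Power ≈ 0.99; the study is adequately powered (power ≥ 0.80)

Power calculation (two-sample t-test, normal approximation):
z_β = d · √(n/2) - z_α
z_β = 0.7 · √(70/2) - 1.645
z_β = 0.7 · 5.916 - 1.645
z_β = 2.496

Power = Φ(z_β) = Φ(2.496) ≈ 0.994

Effect size d = 0.7 is medium by Cohen's convention (0.2/0.5/0.8).

Threshold: power ≥ 0.80 is conventionally adequate.
Power ≈ 0.99 → the study is adequately powered (power ≥ 0.80).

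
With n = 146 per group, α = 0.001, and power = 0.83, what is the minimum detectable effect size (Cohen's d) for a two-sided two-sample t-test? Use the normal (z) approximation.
d ≈ 0.50

Minimum detectable effect (two-sample t-test, normal approximation):
d = (z_{α/2} + z_β) / √(n/2)
d = (3.291 + 0.954) / √(146/2)
d = 4.245 / 8.544
d ≈ 0.50

By Cohen's convention (0.2 small / 0.5 medium / 0.8 large): medium effect.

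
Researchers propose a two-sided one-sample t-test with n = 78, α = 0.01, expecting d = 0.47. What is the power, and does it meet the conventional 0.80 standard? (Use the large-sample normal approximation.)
Power ≈ 0.94; the study is adequately powered (power ≥ 0.80)

Power calculation (one-sample t-test, normal approximation):
z_β = d · √n - z_{α/2}
z_β = 0.47 · √78 - 2.576
z_β = 0.47 · 8.832 - 2.576
z_β = 1.575

Power = Φ(z_β) = Φ(1.575) ≈ 0.942

Effect size d = 0.47 is small by Cohen's convention (0.2/0.5/0.8).

Threshold: power ≥ 0.80 is conventionally adequate.
Power ≈ 0.94 → the study is adequately powered (power ≥ 0.80).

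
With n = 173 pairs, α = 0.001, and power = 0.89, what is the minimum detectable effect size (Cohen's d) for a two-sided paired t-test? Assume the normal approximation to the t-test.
d ≈ 0.34

Minimum detectable effect (paired t-test, normal approximation):
d = (z_{α/2} + z_β) / √n
d = (3.291 + 1.227) / √173
d = 4.517 / 13.153
d ≈ 0.34

By Cohen's convention (0.2 small / 0.5 medium / 0.8 large): small effect.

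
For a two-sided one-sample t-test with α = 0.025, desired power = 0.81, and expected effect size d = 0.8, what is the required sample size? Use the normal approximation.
n = 16

Sample size formula (one-sample t-test, normal approximation):
n = ((z_{α/2} + z_β) / d)²

z_{α/2} = 2.241 (for α = 0.025, two-sided)
z_β = 0.878 (for power = 0.81)
d = 0.8

n = ((2.241 + 0.878) / 0.8)²
n = (3.899)²
n ≈ 15.20
Round up to the next whole number: n = 16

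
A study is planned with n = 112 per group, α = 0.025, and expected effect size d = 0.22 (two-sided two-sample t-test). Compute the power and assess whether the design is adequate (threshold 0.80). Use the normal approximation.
Power ≈ 0.28; the study is underpowered (power < 0.80)

Power calculation (two-sample t-test, normal approximation):
z_β = d · √(n/2) - z_{α/2}
z_β = 0.22 · √(112/2) - 2.241
z_β = 0.22 · 7.483 - 2.241
z_β = -0.595

Power = Φ(z_β) = Φ(-0.595) ≈ 0.276

Effect size d = 0.22 is small by Cohen's convention (0.2/0.5/0.8).

Threshold: power ≥ 0.80 is conventionally adequate.
Power ≈ 0.28 → the study is underpowered (power < 0.80).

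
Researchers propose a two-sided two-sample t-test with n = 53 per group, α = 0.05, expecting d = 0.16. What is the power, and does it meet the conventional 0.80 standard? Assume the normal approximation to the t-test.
Power ≈ 0.13; the study is underpowered (power < 0.80)

Power calculation (two-sample t-test, normal approximation):
z_β = d · √(n/2) - z_{α/2}
z_β = 0.16 · √(53/2) - 1.960
z_β = 0.16 · 5.148 - 1.960
z_β = -1.136

Power = Φ(z_β) = Φ(-1.136) ≈ 0.128

Effect size d = 0.16 is very small by Cohen's convention (0.2/0.5/0.8).

Threshold: power ≥ 0.80 is conventionally adequate.
Power ≈ 0.13 → the study is underpowered (power < 0.80).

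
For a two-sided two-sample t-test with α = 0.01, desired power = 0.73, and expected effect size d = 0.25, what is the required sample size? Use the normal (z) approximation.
n = 326 per group

Sample size formula (two-sample t-test, normal approximation):
n = 2 · ((z_{α/2} + z_β) / d)²

z_{α/2} = 2.576 (for α = 0.01, two-sided)
z_β = 0.613 (for power = 0.73)
d = 0.25

n = 2 · ((2.576 + 0.613) / 0.25)²
n = 2 · (12.756)²
n ≈ 325.43
Round up to the next whole number: n = 326 per group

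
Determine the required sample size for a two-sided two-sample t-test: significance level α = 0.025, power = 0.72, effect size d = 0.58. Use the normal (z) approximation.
n = 48 per group

Sample size formula (two-sample t-test, normal approximation):
n = 2 · ((z_{α/2} + z_β) / d)²

z_{α/2} = 2.241 (for α = 0.025, two-sided)
z_β = 0.583 (for power = 0.72)
d = 0.58

n = 2 · ((2.241 + 0.583) / 0.58)²
n = 2 · (4.869)²
n ≈ 47.41
Round up to the next whole number: n = 48 per group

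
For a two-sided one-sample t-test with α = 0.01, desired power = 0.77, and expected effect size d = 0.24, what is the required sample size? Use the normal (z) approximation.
n = 191

Sample size formula (one-sample t-test, normal approximation):
n = ((z_{α/2} + z_β) / d)²

z_{α/2} = 2.576 (for α = 0.01, two-sided)
z_β = 0.739 (for power = 0.77)
d = 0.24

n = ((2.576 + 0.739) / 0.24)²
n = (13.813)²
n ≈ 190.80
Round up to the next whole number: n = 191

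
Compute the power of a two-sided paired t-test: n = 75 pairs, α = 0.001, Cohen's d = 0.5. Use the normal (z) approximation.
Power ≈ 0.85

Power calculation (paired t-test, normal approximation):
z_β = d · √n - z_{α/2}
z_β = 0.5 · √75 - 3.291
z_β = 0.5 · 8.660 - 3.291
z_β = 1.040

Power = Φ(z_β) = Φ(1.040) ≈ 0.851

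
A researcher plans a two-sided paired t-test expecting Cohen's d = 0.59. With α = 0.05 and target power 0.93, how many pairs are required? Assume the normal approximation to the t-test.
n = 34 pairs

Sample size formula (paired t-test, normal approximation):
n = ((z_{α/2} + z_β) / d)²

z_{α/2} = 1.960 (for α = 0.05, two-sided)
z_β = 1.476 (for power = 0.93)
d = 0.59

n = ((1.960 + 1.476) / 0.59)²
n = (5.824)²
n ≈ 33.92
Round up to the next whole number: n = 34 pairs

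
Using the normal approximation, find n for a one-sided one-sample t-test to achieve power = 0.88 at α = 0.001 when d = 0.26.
n = 270

Sample size formula (one-sample t-test, normal approximation):
n = ((z_α + z_β) / d)²

z_α = 3.090 (for α = 0.001, one-sided)
z_β = 1.175 (for power = 0.88)
d = 0.26

n = ((3.090 + 1.175) / 0.26)²
n = (16.404)²
n ≈ 269.09
Round up to the next whole number: n = 270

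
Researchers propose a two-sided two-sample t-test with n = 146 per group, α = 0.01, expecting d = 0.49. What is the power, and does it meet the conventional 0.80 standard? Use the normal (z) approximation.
Power ≈ 0.95; the study is adequately powered (power ≥ 0.80)

Power calculation (two-sample t-test, normal approximation):
z_β = d · √(n/2) - z_{α/2}
z_β = 0.49 · √(146/2) - 2.576
z_β = 0.49 · 8.544 - 2.576
z_β = 1.611

Power = Φ(z_β) = Φ(1.611) ≈ 0.946

Effect size d = 0.49 is small by Cohen's convention (0.2/0.5/0.8).

Threshold: power ≥ 0.80 is conventionally adequate.
Power ≈ 0.95 → the study is adequately powered (power ≥ 0.80).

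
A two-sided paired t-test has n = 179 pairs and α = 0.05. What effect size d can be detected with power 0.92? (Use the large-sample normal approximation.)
d ≈ 0.25

Minimum detectable effect (paired t-test, normal approximation):
d = (z_{α/2} + z_β) / √n
d = (1.960 + 1.405) / √179
d = 3.365 / 13.379
d ≈ 0.25

By Cohen's convention (0.2 small / 0.5 medium / 0.8 large): small effect.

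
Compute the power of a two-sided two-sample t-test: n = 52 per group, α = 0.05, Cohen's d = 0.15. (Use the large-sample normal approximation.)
Power ≈ 0.12

Power calculation (two-sample t-test, normal approximation):
z_β = d · √(n/2) - z_{α/2}
z_β = 0.15 · √(52/2) - 1.960
z_β = 0.15 · 5.099 - 1.960
z_β = -1.195

Power = Φ(z_β) = Φ(-1.195) ≈ 0.116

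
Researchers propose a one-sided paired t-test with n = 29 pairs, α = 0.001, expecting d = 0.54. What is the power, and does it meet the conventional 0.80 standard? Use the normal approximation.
Power ≈ 0.43; the study is underpowered (power < 0.80)

Power calculation (paired t-test, normal approximation):
z_β = d · √n - z_α
z_β = 0.54 · √29 - 3.090
z_β = 0.54 · 5.385 - 3.090
z_β = -0.182

Power = Φ(z_β) = Φ(-0.182) ≈ 0.428

Effect size d = 0.54 is medium by Cohen's convention (0.2/0.5/0.8).

Threshold: power ≥ 0.80 is conventionally adequate.
Power ≈ 0.43 → the study is underpowered (power < 0.80).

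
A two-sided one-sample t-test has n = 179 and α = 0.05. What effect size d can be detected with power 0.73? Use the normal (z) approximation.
d ≈ 0.19

Minimum detectable effect (one-sample t-test, normal approximation):
d = (z_{α/2} + z_β) / √n
d = (1.960 + 0.613) / √179
d = 2.573 / 13.379
d ≈ 0.19

By Cohen's convention (0.2 small / 0.5 medium / 0.8 large): very small effect.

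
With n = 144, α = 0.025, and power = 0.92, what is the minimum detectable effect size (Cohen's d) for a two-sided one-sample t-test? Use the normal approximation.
d ≈ 0.30

Minimum detectable effect (one-sample t-test, normal approximation):
d = (z_{α/2} + z_β) / √n
d = (2.241 + 1.405) / √144
d = 3.646 / 12.000
d ≈ 0.30

By Cohen's convention (0.2 small / 0.5 medium / 0.8 large): small effect.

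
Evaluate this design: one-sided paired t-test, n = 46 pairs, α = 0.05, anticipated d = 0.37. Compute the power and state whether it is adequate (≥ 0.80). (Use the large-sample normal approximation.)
Power ≈ 0.81; the study is adequately powered (power ≥ 0.80)

Power calculation (paired t-test, normal approximation):
z_β = d · √n - z_α
z_β = 0.37 · √46 - 1.645
z_β = 0.37 · 6.782 - 1.645
z_β = 0.865

Power = Φ(z_β) = Φ(0.865) ≈ 0.806

Effect size d = 0.37 is small by Cohen's convention (0.2/0.5/0.8).

Threshold: power ≥ 0.80 is conventionally adequate.
Power ≈ 0.81 → the study is adequately powered (power ≥ 0.80).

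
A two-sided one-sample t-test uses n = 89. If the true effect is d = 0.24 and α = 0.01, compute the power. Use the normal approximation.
Power ≈ 0.38

Power calculation (one-sample t-test, normal approximation):
z_β = d · √n - z_{α/2}
z_β = 0.24 · √89 - 2.576
z_β = 0.24 · 9.434 - 2.576
z_β = -0.312

Power = Φ(z_β) = Φ(-0.312) ≈ 0.378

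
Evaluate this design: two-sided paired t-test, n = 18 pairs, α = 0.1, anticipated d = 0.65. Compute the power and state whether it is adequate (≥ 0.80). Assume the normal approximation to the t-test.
Power ≈ 0.87; the study is adequately powered (power ≥ 0.80)

Power calculation (paired t-test, normal approximation):
z_β = d · √n - z_{α/2}
z_β = 0.65 · √18 - 1.645
z_β = 0.65 · 4.243 - 1.645
z_β = 1.113

Power = Φ(z_β) = Φ(1.113) ≈ 0.867

Effect size d = 0.65 is medium by Cohen's convention (0.2/0.5/0.8).

Threshold: power ≥ 0.80 is conventionally adequate.
Power ≈ 0.87 → the study is adequately powered (power ≥ 0.80).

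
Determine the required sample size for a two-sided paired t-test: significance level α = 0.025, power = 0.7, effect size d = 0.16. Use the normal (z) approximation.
n = 299 pairs

Sample size formula (paired t-test, normal approximation):
n = ((z_{α/2} + z_β) / d)²

z_{α/2} = 2.241 (for α = 0.025, two-sided)
z_β = 0.524 (for power = 0.7)
d = 0.16

n = ((2.241 + 0.524) / 0.16)²
n = (17.281)²
n ≈ 298.63
Round up to the next whole number: n = 299 pairs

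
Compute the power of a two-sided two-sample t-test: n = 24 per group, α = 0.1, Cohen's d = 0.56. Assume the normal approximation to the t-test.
Power ≈ 0.62

Power calculation (two-sample t-test, normal approximation):
z_β = d · √(n/2) - z_{α/2}
z_β = 0.56 · √(24/2) - 1.645
z_β = 0.56 · 3.464 - 1.645
z_β = 0.295

Power = Φ(z_β) = Φ(0.295) ≈ 0.616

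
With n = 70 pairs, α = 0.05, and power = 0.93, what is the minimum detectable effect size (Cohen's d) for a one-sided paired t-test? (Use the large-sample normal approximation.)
d ≈ 0.37

Minimum detectable effect (paired t-test, normal approximation):
d = (z_α + z_β) / √n
d = (1.645 + 1.476) / √70
d = 3.121 / 8.367
d ≈ 0.37

By Cohen's convention (0.2 small / 0.5 medium / 0.8 large): small effect.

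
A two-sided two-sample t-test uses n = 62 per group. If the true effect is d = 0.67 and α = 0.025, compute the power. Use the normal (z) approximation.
Power ≈ 0.93

Power calculation (two-sample t-test, normal approximation):
z_β = d · √(n/2) - z_{α/2}
z_β = 0.67 · √(62/2) - 2.241
z_β = 0.67 · 5.568 - 2.241
z_β = 1.489

Power = Φ(z_β) = Φ(1.489) ≈ 0.932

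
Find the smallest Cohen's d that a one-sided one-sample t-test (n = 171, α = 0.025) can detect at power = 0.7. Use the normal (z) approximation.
d ≈ 0.19

Minimum detectable effect (one-sample t-test, normal approximation):
d = (z_α + z_β) / √n
d = (1.960 + 0.524) / √171
d = 2.484 / 13.077
d ≈ 0.19

By Cohen's convention (0.2 small / 0.5 medium / 0.8 large): very small effect.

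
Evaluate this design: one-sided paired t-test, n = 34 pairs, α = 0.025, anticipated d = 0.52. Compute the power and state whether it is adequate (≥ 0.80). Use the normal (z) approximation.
Power ≈ 0.86; the study is adequately powered (power ≥ 0.80)

Power calculation (paired t-test, normal approximation):
z_β = d · √n - z_α
z_β = 0.52 · √34 - 1.960
z_β = 0.52 · 5.831 - 1.960
z_β = 1.072

Power = Φ(z_β) = Φ(1.072) ≈ 0.858

Effect size d = 0.52 is medium by Cohen's convention (0.2/0.5/0.8).

Threshold: power ≥ 0.80 is conventionally adequate.
Power ≈ 0.86 → the study is adequately powered (power ≥ 0.80).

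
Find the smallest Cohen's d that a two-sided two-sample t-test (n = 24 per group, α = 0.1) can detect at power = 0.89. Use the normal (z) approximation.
d ≈ 0.83

Minimum detectable effect (two-sample t-test, normal approximation):
d = (z_{α/2} + z_β) / √(n/2)
d = (1.645 + 1.227) / √(24/2)
d = 2.871 / 3.464
d ≈ 0.83

By Cohen's convention (0.2 small / 0.5 medium / 0.8 large): large effect.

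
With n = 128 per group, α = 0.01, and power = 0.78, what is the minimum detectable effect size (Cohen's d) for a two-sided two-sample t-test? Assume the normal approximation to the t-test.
d ≈ 0.42

Minimum detectable effect (two-sample t-test, normal approximation):
d = (z_{α/2} + z_β) / √(n/2)
d = (2.576 + 0.772) / √(128/2)
d = 3.348 / 8.000
d ≈ 0.42

By Cohen's convention (0.2 small / 0.5 medium / 0.8 large): small effect.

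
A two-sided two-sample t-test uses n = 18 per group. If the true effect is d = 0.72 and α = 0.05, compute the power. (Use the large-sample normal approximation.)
Power ≈ 0.58

Power calculation (two-sample t-test, normal approximation):
z_β = d · √(n/2) - z_{α/2}
z_β = 0.72 · √(18/2) - 1.960
z_β = 0.72 · 3.000 - 1.960
z_β = 0.200

Power = Φ(z_β) = Φ(0.200) ≈ 0.579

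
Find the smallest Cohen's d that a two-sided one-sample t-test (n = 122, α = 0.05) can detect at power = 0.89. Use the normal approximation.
d ≈ 0.29

Minimum detectable effect (one-sample t-test, normal approximation):
d = (z_{α/2} + z_β) / √n
d = (1.960 + 1.227) / √122
d = 3.186 / 11.045
d ≈ 0.29

By Cohen's convention (0.2 small / 0.5 medium / 0.8 large): small effect.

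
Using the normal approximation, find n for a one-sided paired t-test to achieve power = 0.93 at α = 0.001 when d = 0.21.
n = 473 pairs

Sample size formula (paired t-test, normal approximation):
n = ((z_α + z_β) / d)²

z_α = 3.090 (for α = 0.001, one-sided)
z_β = 1.476 (for power = 0.93)
d = 0.21

n = ((3.090 + 1.476) / 0.21)²
n = (21.743)²
n ≈ 472.76
Round up to the next whole number: n = 473 pairs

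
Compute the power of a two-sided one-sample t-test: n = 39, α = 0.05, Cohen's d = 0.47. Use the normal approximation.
Power ≈ 0.84

Power calculation (one-sample t-test, normal approximation):
z_β = d · √n - z_{α/2}
z_β = 0.47 · √39 - 1.960
z_β = 0.47 · 6.245 - 1.960
z_β = 0.975

Power = Φ(z_β) = Φ(0.975) ≈ 0.835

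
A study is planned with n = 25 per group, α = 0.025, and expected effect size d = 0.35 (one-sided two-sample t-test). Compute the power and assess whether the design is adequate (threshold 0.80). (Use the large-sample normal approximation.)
Power ≈ 0.23; the study is underpowered (power < 0.80)

Power calculation (two-sample t-test, normal approximation):
z_β = d · √(n/2) - z_α
z_β = 0.35 · √(25/2) - 1.960
z_β = 0.35 · 3.536 - 1.960
z_β = -0.723

Power = Φ(z_β) = Φ(-0.723) ≈ 0.235

Effect size d = 0.35 is small by Cohen's convention (0.2/0.5/0.8).

Threshold: power ≥ 0.80 is conventionally adequate.
Power ≈ 0.23 → the study is underpowered (power < 0.80).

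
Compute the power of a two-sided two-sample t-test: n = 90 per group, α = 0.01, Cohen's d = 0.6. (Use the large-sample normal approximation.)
Power ≈ 0.93

Power calculation (two-sample t-test, normal approximation):
z_β = d · √(n/2) - z_{α/2}
z_β = 0.6 · √(90/2) - 2.576
z_β = 0.6 · 6.708 - 2.576
z_β = 1.449

Power = Φ(z_β) = Φ(1.449) ≈ 0.926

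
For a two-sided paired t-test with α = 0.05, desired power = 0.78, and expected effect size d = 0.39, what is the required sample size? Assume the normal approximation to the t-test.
n = 50 pairs

Sample size formula (paired t-test, normal approximation):
n = ((z_{α/2} + z_β) / d)²

z_{α/2} = 1.960 (for α = 0.05, two-sided)
z_β = 0.772 (for power = 0.78)
d = 0.39

n = ((1.960 + 0.772) / 0.39)²
n = (7.005)²
n ≈ 49.07
Round up to the next whole number: n = 50 pairs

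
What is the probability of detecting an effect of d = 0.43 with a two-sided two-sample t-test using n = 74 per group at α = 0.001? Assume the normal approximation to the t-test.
Power ≈ 0.25

Power calculation (two-sample t-test, normal approximation):
z_β = d · √(n/2) - z_{α/2}
z_β = 0.43 · √(74/2) - 3.291
z_β = 0.43 · 6.083 - 3.291
z_β = -0.675

Power = Φ(z_β) = Φ(-0.675) ≈ 0.250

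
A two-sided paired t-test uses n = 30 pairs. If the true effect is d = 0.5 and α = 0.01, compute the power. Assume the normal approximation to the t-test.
Power ≈ 0.56

Power calculation (paired t-test, normal approximation):
z_β = d · √n - z_{α/2}
z_β = 0.5 · √30 - 2.576
z_β = 0.5 · 5.477 - 2.576
z_β = 0.163

Power = Φ(z_β) = Φ(0.163) ≈ 0.565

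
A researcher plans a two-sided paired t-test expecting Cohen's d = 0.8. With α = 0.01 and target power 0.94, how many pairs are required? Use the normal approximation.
n = 27 pairs

Sample size formula (paired t-test, normal approximation):
n = ((z_{α/2} + z_β) / d)²

z_{α/2} = 2.576 (for α = 0.01, two-sided)
z_β = 1.555 (for power = 0.94)
d = 0.8

n = ((2.576 + 1.555) / 0.8)²
n = (5.164)²
n ≈ 26.67
Round up to the next whole number: n = 27 pairs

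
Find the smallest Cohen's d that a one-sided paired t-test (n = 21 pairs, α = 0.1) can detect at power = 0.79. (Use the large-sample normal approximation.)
d ≈ 0.46

Minimum detectable effect (paired t-test, normal approximation):
d = (z_α + z_β) / √n
d = (1.282 + 0.806) / √21
d = 2.088 / 4.583
d ≈ 0.46

By Cohen's convention (0.2 small / 0.5 medium / 0.8 large): small effect.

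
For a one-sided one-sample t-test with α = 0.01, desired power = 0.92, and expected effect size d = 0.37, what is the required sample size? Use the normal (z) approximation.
n = 102

Sample size formula (one-sample t-test, normal approximation):
n = ((z_α + z_β) / d)²

z_α = 2.326 (for α = 0.01, one-sided)
z_β = 1.405 (for power = 0.92)
d = 0.37

n = ((2.326 + 1.405) / 0.37)²
n = (10.084)²
n ≈ 101.69
Round up to the next whole number: n = 102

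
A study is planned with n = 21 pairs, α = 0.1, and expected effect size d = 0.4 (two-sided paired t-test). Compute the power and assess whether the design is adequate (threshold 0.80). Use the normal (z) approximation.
Power ≈ 0.57; the study is underpowered (power < 0.80)

Power calculation (paired t-test, normal approximation):
z_β = d · √n - z_{α/2}
z_β = 0.4 · √21 - 1.645
z_β = 0.4 · 4.583 - 1.645
z_β = 0.188

Power = Φ(z_β) = Φ(0.188) ≈ 0.575

Effect size d = 0.4 is small by Cohen's convention (0.2/0.5/0.8).

Threshold: power ≥ 0.80 is conventionally adequate.
Power ≈ 0.57 → the study is underpowered (power < 0.80).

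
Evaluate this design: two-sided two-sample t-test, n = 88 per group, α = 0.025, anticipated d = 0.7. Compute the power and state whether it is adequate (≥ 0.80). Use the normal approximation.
Power ≈ 0.99; the study is adequately powered (power ≥ 0.80)

Power calculation (two-sample t-test, normal approximation):
z_β = d · √(n/2) - z_{α/2}
z_β = 0.7 · √(88/2) - 2.241
z_β = 0.7 · 6.633 - 2.241
z_β = 2.402

Power = Φ(z_β) = Φ(2.402) ≈ 0.992

Effect size d = 0.7 is medium by Cohen's convention (0.2/0.5/0.8).

Threshold: power ≥ 0.80 is conventionally adequate.
Power ≈ 0.99 → the study is adequately powered (power ≥ 0.80).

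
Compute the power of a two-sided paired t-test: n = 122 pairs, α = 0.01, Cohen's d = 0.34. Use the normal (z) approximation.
Power ≈ 0.88

Power calculation (paired t-test, normal approximation):
z_β = d · √n - z_{α/2}
z_β = 0.34 · √122 - 2.576
z_β = 0.34 · 11.045 - 2.576
z_β = 1.180

Power = Φ(z_β) = Φ(1.180) ≈ 0.881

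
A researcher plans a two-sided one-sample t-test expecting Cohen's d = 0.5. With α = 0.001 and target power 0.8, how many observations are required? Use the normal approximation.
n = 69

Sample size formula (one-sample t-test, normal approximation):
n = ((z_{α/2} + z_β) / d)²

z_{α/2} = 3.291 (for α = 0.001, two-sided)
z_β = 0.842 (for power = 0.8)
d = 0.5

n = ((3.291 + 0.842) / 0.5)²
n = (8.266)²
n ≈ 68.33
Round up to the next whole number: n = 69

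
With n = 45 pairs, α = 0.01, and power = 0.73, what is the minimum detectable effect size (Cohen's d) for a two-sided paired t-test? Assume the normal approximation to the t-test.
d ≈ 0.48

Minimum detectable effect (paired t-test, normal approximation):
d = (z_{α/2} + z_β) / √n
d = (2.576 + 0.613) / √45
d = 3.189 / 6.708
d ≈ 0.48

By Cohen's convention (0.2 small / 0.5 medium / 0.8 large): small effect.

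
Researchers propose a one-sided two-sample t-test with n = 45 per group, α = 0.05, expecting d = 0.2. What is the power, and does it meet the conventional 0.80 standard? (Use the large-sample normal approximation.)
Power ≈ 0.24; the study is underpowered (power < 0.80)

Power calculation (two-sample t-test, normal approximation):
z_β = d · √(n/2) - z_α
z_β = 0.2 · √(45/2) - 1.645
z_β = 0.2 · 4.743 - 1.645
z_β = -0.696

Power = Φ(z_β) = Φ(-0.696) ≈ 0.243

Effect size d = 0.2 is small by Cohen's convention (0.2/0.5/0.8).

Threshold: power ≥ 0.80 is conventionally adequate.
Power ≈ 0.24 → the study is underpowered (power < 0.80).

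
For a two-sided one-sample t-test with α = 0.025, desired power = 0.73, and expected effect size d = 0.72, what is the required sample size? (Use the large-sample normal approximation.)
n = 16

Sample size formula (one-sample t-test, normal approximation):
n = ((z_{α/2} + z_β) / d)²

z_{α/2} = 2.241 (for α = 0.025, two-sided)
z_β = 0.613 (for power = 0.73)
d = 0.72

n = ((2.241 + 0.613) / 0.72)²
n = (3.964)²
n ≈ 15.71
Round up to the next whole number: n = 16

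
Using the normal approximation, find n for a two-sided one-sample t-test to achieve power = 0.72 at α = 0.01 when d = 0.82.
n = 15

Sample size formula (one-sample t-test, normal approximation):
n = ((z_{α/2} + z_β) / d)²

z_{α/2} = 2.576 (for α = 0.01, two-sided)
z_β = 0.583 (for power = 0.72)
d = 0.82

n = ((2.576 + 0.583) / 0.82)²
n = (3.852)²
n ≈ 14.84
Round up to the next whole number: n = 15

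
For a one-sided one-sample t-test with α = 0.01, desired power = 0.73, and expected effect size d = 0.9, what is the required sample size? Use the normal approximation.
n = 11

Sample size formula (one-sample t-test, normal approximation):
n = ((z_α + z_β) / d)²

z_α = 2.326 (for α = 0.01, one-sided)
z_β = 0.613 (for power = 0.73)
d = 0.9

n = ((2.326 + 0.613) / 0.9)²
n = (3.266)²
n ≈ 10.67
Round up to the next whole number: n = 11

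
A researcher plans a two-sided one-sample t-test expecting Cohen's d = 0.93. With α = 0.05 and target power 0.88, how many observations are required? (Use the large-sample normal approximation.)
n = 12

Sample size formula (one-sample t-test, normal approximation):
n = ((z_{α/2} + z_β) / d)²

z_{α/2} = 1.960 (for α = 0.05, two-sided)
z_β = 1.175 (for power = 0.88)
d = 0.93

n = ((1.960 + 1.175) / 0.93)²
n = (3.371)²
n ≈ 11.36
Round up to the next whole number: n = 12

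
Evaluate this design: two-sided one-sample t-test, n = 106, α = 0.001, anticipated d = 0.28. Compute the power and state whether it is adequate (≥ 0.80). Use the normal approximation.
Power ≈ 0.34; the study is underpowered (power < 0.80)

Power calculation (one-sample t-test, normal approximation):
z_β = d · √n - z_{α/2}
z_β = 0.28 · √106 - 3.291
z_β = 0.28 · 10.296 - 3.291
z_β = -0.408

Power = Φ(z_β) = Φ(-0.408) ≈ 0.342

Effect size d = 0.28 is small by Cohen's convention (0.2/0.5/0.8).

Threshold: power ≥ 0.80 is conventionally adequate.
Power ≈ 0.34 → the study is underpowered (power < 0.80).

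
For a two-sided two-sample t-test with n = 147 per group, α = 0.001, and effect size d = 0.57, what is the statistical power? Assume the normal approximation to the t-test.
Power ≈ 0.94

Power calculation (two-sample t-test, normal approximation):
z_β = d · √(n/2) - z_{α/2}
z_β = 0.57 · √(147/2) - 3.291
z_β = 0.57 · 8.573 - 3.291
z_β = 1.596

Power = Φ(z_β) = Φ(1.596) ≈ 0.945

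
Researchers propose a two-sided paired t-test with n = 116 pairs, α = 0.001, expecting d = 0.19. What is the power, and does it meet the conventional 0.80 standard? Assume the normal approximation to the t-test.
Power ≈ 0.11; the study is underpowered (power < 0.80)

Power calculation (paired t-test, normal approximation):
z_β = d · √n - z_{α/2}
z_β = 0.19 · √116 - 3.291
z_β = 0.19 · 10.770 - 3.291
z_β = -1.244

Power = Φ(z_β) = Φ(-1.244) ≈ 0.107

Effect size d = 0.19 is very small by Cohen's convention (0.2/0.5/0.8).

Threshold: power ≥ 0.80 is conventionally adequate.
Power ≈ 0.11 → the study is underpowered (power < 0.80).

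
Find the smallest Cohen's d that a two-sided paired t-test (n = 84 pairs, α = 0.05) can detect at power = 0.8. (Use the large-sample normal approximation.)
d ≈ 0.31

Minimum detectable effect (paired t-test, normal approximation):
d = (z_{α/2} + z_β) / √n
d = (1.960 + 0.842) / √84
d = 2.802 / 9.165
d ≈ 0.31

By Cohen's convention (0.2 small / 0.5 medium / 0.8 large): small effect.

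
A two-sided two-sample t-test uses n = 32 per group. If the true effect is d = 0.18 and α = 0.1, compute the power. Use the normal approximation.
Power ≈ 0.18

Power calculation (two-sample t-test, normal approximation):
z_β = d · √(n/2) - z_{α/2}
z_β = 0.18 · √(32/2) - 1.645
z_β = 0.18 · 4.000 - 1.645
z_β = -0.925

Power = Φ(z_β) = Φ(-0.925) ≈ 0.178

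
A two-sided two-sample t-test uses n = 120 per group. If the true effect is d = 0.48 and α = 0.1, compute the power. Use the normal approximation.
Power ≈ 0.98

Power calculation (two-sample t-test, normal approximation):
z_β = d · √(n/2) - z_{α/2}
z_β = 0.48 · √(120/2) - 1.645
z_β = 0.48 · 7.746 - 1.645
z_β = 2.073

Power = Φ(z_β) = Φ(2.073) ≈ 0.981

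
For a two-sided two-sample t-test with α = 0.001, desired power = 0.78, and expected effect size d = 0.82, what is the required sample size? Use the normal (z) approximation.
n = 50 per group

Sample size formula (two-sample t-test, normal approximation):
n = 2 · ((z_{α/2} + z_β) / d)²

z_{α/2} = 3.291 (for α = 0.001, two-sided)
z_β = 0.772 (for power = 0.78)
d = 0.82

n = 2 · ((3.291 + 0.772) / 0.82)²
n = 2 · (4.955)²
n ≈ 49.10
Round up to the next whole number: n = 50 per group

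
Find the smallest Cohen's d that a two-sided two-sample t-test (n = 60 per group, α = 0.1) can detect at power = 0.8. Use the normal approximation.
d ≈ 0.45

Minimum detectable effect (two-sample t-test, normal approximation):
d = (z_{α/2} + z_β) / √(n/2)
d = (1.645 + 0.842) / √(60/2)
d = 2.486 / 5.477
d ≈ 0.45

By Cohen's convention (0.2 small / 0.5 medium / 0.8 large): small effect.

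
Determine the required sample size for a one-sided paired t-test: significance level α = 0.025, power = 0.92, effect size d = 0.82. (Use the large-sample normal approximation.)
n = 17 pairs

Sample size formula (paired t-test, normal approximation):
n = ((z_α + z_β) / d)²

z_α = 1.960 (for α = 0.025, one-sided)
z_β = 1.405 (for power = 0.92)
d = 0.82

n = ((1.960 + 1.405) / 0.82)²
n = (4.104)²
n ≈ 16.84
Round up to the next whole number: n = 17 pairs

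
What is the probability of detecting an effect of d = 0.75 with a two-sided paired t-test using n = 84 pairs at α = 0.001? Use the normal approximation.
Power ≈ 1.00

Power calculation (paired t-test, normal approximation):
z_β = d · √n - z_{α/2}
z_β = 0.75 · √84 - 3.291
z_β = 0.75 · 9.165 - 3.291
z_β = 3.583

Power = Φ(z_β) = Φ(3.583) ≈ 1.000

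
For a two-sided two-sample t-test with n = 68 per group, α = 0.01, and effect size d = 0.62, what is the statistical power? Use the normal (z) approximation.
Power ≈ 0.85

Power calculation (two-sample t-test, normal approximation):
z_β = d · √(n/2) - z_{α/2}
z_β = 0.62 · √(68/2) - 2.576
z_β = 0.62 · 5.831 - 2.576
z_β = 1.039

Power = Φ(z_β) = Φ(1.039) ≈ 0.851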